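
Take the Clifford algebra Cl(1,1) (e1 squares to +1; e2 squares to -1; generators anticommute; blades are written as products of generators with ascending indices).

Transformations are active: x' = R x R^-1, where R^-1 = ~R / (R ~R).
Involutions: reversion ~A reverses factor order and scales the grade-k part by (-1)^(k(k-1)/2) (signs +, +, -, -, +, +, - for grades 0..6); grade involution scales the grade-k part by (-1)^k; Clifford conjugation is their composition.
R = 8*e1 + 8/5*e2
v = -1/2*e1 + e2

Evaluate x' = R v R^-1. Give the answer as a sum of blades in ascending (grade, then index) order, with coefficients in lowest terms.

~R = 8*e1 + 8/5*e2, and R ~R = 1536/25, so R^-1 = ~R / (1536/25).
R v = -28/5 + 44/5*e1 e2
Answer: -23/24*e1 - 31/24*e2


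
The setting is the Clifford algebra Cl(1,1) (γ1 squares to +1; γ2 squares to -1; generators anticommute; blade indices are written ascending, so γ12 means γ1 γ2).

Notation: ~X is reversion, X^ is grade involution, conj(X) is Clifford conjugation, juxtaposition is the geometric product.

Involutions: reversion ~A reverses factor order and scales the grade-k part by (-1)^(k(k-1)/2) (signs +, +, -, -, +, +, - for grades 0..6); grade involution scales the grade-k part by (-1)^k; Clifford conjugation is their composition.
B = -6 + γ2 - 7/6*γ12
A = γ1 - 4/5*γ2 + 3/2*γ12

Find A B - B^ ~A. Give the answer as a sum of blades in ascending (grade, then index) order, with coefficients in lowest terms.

first term: -19/20 - 197/30*γ1 + 109/30*γ2 - 8*γ12
second term: 19/20 - 163/30*γ1 + 179/30*γ2 + 10*γ12
Answer: -19/10 - 17/15*γ1 - 7/3*γ2 - 18*γ12


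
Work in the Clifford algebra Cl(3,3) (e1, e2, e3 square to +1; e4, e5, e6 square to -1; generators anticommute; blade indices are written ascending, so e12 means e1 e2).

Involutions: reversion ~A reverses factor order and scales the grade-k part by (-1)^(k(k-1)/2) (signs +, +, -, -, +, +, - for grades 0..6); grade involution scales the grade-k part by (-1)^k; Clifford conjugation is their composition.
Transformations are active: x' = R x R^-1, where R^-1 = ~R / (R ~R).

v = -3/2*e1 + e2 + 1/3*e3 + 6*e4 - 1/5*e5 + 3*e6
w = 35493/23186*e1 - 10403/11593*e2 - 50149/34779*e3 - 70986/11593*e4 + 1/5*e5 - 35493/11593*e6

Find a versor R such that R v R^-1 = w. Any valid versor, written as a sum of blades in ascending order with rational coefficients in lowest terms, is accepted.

Here q(v) = q(w) = -37511/900; the classical choice R = v + w = 357/11593*e1 + 1190/11593*e2 - 12852/11593*e3 - 1428/11593*e4 - 714/11593*e6 then realises v -> w under the sandwich.
Answer: 357/11593*e1 + 1190/11593*e2 - 12852/11593*e3 - 1428/11593*e4 - 714/11593*e6


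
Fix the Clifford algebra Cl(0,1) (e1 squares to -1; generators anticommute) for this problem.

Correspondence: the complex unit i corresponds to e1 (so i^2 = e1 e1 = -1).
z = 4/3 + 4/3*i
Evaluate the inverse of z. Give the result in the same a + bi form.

In blades: z = 4/3 + 4/3*e1.
With qbar = 4/3 - 4/3*e1 (scalar fixed, mapped units negated), z qbar = 32/9 (the sum of squared coefficients), so z^-1 = qbar / (32/9) = 3/8 - 3/8*e1; translating back:
Answer: 3/8 - 3/8*i


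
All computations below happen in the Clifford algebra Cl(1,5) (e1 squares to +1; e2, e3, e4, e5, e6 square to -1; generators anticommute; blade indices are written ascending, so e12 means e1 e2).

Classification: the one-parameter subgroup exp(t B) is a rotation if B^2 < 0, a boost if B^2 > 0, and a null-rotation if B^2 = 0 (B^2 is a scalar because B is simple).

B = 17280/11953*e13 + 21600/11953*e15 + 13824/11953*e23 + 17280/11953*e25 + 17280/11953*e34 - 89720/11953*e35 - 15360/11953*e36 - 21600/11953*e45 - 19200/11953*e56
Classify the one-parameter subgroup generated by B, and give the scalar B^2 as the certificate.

B^2 term by term: the squares give (17280/11953)^2*(e13)^2 + (21600/11953)^2*(e15)^2 + (13824/11953)^2*(e23)^2 + (17280/11953)^2*(e25)^2 + (17280/11953)^2*(e34)^2 + (-89720/11953)^2*(e35)^2 + (-15360/11953)^2*(e36)^2 + (-21600/11953)^2*(e45)^2 + (-19200/11953)^2*(e56)^2 = 298598400/142874209*(+1) + 466560000/142874209*(+1) + 191102976/142874209*(-1) + 298598400/142874209*(-1) + 298598400/142874209*(-1) + 8049678400/142874209*(-1) + 235929600/142874209*(-1) + 466560000/142874209*(-1) + 368640000/142874209*(-1) = -64 (each basis 2-blade squares to minus the product of its generators' squares); cross terms between blades sharing an index anticommute and cancel; the commuting (index-disjoint) pairs give grade-4 terms 2*c*c'*(blade product), which cancel blade by blade — e1235: -597196800/142874209 + 597196800/142874209 = 0; e1345: -746496000/142874209 + 746496000/142874209 = 0; e1356: -663552000/142874209 + 663552000/142874209 = 0; e2345: -597196800/142874209 + 597196800/142874209 = 0; e2356: -530841600/142874209 + 530841600/142874209 = 0; e3456: -663552000/142874209 + 663552000/142874209 = 0 — confirming B is simple. So B^2 = -64.
Answer: rotation, certificate B^2 = -64. Certificate logic: -64 is a conjugation-invariant scalar, so its sign fixes rotation versus boost versus null-rotation outright.


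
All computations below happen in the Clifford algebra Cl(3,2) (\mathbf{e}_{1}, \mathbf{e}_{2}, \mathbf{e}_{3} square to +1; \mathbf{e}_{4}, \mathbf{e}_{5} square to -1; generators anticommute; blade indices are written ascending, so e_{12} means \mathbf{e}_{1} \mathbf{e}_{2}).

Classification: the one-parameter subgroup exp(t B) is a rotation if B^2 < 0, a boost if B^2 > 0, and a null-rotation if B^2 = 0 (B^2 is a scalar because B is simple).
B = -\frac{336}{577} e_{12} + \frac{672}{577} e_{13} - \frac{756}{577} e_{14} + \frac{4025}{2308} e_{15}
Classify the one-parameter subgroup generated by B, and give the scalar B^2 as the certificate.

B^2 term by term: the squares give (-\frac{336}{577})^2*(e_{12})^2 + (\frac{672}{577})^2*(e_{13})^2 + (-\frac{756}{577})^2*(e_{14})^2 + (\frac{4025}{2308})^2*(e_{15})^2 = \frac{112896}{332929}*(-1) + \frac{451584}{332929}*(-1) + \frac{571536}{332929}*(+1) + \frac{16200625}{5326864}*(+1) = \frac{49}{16} (each basis 2-blade squares to minus the product of its generators' squares); cross terms between blades sharing an index anticommute and cancel. So B^2 = \frac{49}{16}.
Answer: boost, certificate B^2 = \frac{49}{16}. Certificate logic: \frac{49}{16} is a conjugation-invariant scalar, so its sign fixes rotation versus boost versus null-rotation outright.


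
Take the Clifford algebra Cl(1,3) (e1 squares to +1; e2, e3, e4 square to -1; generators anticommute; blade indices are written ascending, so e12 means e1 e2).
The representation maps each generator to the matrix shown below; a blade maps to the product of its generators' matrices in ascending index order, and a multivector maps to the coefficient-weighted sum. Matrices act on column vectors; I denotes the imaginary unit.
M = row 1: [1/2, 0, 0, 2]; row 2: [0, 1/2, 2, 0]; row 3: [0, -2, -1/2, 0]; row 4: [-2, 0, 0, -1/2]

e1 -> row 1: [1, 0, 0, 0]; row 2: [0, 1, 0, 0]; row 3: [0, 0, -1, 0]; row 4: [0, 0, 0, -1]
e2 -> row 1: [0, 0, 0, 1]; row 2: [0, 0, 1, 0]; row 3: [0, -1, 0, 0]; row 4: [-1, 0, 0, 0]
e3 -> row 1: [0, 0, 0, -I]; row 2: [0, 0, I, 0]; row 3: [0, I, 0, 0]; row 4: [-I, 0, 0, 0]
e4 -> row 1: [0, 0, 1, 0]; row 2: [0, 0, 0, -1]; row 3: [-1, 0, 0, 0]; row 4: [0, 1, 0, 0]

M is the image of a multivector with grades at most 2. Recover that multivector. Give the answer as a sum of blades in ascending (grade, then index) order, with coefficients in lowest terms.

Method: the blade images are trace-orthogonal — tr(rho(e_A) rho(e_B)^-1) = 4 if A = B and 0 otherwise — and rho(e_A)^-1 = (e_A)^2 * rho(e_A) with (e_A)^2 = +1 or -1, so the coefficient of e_A in the preimage is (e_A)^2 * tr(M rho(e_A))/4.
Nonzero projections over blades of grade <= 2: e1: (e1)^2 = +1, tr(M rho(e1)) = 2, coefficient 1/2; e2: (e2)^2 = -1, tr(M rho(e2)) = -8, coefficient 2. Every other blade of grade <= 2 projects to 0.
Answer: 1/2*e1 + 2*e2


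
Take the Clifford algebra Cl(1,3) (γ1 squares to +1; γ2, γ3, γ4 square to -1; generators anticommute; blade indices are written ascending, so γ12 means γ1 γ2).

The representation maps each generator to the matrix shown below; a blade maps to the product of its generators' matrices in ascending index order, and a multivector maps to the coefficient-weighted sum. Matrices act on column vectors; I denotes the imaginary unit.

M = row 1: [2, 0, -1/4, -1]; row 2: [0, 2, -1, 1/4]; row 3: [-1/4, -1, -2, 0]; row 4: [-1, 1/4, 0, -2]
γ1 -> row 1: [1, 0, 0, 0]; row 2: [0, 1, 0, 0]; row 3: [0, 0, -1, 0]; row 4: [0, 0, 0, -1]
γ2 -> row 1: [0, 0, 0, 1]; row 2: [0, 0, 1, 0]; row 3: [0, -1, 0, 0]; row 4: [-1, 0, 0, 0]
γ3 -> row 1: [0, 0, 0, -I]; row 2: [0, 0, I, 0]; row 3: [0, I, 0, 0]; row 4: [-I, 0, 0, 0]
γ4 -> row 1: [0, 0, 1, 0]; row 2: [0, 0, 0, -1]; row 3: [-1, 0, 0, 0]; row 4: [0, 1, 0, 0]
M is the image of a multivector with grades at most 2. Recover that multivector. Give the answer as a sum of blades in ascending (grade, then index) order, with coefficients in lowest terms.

Method: the blade images are trace-orthogonal — tr(rho(e_A) rho(e_B)^-1) = 4 if A = B and 0 otherwise — and rho(e_A)^-1 = (e_A)^2 * rho(e_A) with (e_A)^2 = +1 or -1, so the coefficient of e_A in the preimage is (e_A)^2 * tr(M rho(e_A))/4.
Nonzero projections over blades of grade <= 2: γ1: (γ1)^2 = +1, tr(M rho(γ1)) = 8, coefficient 2; γ12: (γ12)^2 = +1, tr(M rho(γ12)) = -4, coefficient -1; γ14: (γ14)^2 = +1, tr(M rho(γ14)) = -1, coefficient -1/4. Every other blade of grade <= 2 projects to 0.
Answer: 2*γ1 - γ12 - 1/4*γ14


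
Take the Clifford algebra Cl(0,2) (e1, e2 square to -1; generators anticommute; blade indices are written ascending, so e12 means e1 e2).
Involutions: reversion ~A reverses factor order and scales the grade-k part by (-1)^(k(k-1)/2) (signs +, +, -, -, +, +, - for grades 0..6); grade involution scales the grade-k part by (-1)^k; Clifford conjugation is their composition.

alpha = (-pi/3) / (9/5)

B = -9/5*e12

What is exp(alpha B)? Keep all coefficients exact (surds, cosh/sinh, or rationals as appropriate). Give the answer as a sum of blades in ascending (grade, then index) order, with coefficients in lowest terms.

B^2 = (-9/5)^2*(e12)^2 = 81/25*(-1) = -81/25 (a basis 2-blade squares to minus the product of its generators' squares).
B^2 = -81/25 — B^2 < 0, so the exponential closes trigonometrically: l = 9/5, alpha*l = -pi/3, so exp(alpha B) = cos(-pi/3) + (sin(-pi/3)/(9/5))*B = 1/2 + (-5*sqrt(3)/18)*B.
Answer: 1/2 + sqrt(3)/2*e12


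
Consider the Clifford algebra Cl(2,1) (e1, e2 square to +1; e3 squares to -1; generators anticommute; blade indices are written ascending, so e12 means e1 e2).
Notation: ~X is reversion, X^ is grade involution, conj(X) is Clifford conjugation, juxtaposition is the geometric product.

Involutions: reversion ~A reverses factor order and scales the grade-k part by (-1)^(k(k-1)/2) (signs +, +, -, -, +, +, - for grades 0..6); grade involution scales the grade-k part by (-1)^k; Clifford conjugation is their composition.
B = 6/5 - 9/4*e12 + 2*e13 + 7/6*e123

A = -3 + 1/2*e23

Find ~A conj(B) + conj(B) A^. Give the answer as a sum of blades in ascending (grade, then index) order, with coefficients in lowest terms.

first term: -18/5 - 7/12*e1 - 31/4*e12 + 57/8*e13 - 3/5*e23 - 7/2*e123
second term: -18/5 + 7/12*e1 - 31/4*e12 + 57/8*e13 + 3/5*e23 - 7/2*e123
Answer: -36/5 - 31/2*e12 + 57/4*e13 - 7*e123


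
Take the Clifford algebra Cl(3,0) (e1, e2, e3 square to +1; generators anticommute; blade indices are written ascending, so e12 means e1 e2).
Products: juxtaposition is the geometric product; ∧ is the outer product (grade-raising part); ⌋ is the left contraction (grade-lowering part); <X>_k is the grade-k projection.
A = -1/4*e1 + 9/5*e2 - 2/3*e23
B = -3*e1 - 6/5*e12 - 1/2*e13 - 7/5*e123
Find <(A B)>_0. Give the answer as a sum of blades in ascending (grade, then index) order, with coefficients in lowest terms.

step 1: 3/4 + 92/75*e1 + 3/10*e2 + 1/8*e3 + 86/15*e12 + 43/25*e13 + 7/20*e23 + 29/10*e123
step 2: 3/4
Answer: 3/4


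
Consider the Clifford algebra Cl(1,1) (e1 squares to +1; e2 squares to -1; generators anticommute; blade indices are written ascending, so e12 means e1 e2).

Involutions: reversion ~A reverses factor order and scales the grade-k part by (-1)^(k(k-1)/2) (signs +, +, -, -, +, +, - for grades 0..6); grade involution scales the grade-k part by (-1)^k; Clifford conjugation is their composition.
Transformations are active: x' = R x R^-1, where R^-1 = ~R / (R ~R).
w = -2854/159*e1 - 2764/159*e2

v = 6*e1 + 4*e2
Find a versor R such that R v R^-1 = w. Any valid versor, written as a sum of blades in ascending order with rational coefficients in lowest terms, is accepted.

Take R = v + w = -1900/159*e1 - 2128/159*e2. Because q(v) = q(w) = 20, conjugation by R sends v exactly to w.
Answer: -1900/159*e1 - 2128/159*e2


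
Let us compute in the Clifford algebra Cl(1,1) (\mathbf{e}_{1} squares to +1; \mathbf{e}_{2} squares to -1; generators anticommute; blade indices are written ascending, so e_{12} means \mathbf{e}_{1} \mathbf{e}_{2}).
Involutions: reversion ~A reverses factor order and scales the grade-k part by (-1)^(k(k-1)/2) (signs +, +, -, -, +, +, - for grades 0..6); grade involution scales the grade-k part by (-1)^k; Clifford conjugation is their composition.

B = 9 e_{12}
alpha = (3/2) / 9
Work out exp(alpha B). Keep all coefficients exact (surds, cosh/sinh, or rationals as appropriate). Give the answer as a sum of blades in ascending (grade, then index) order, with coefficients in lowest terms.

B^2 = (9)^2*(e_{12})^2 = 81*(+1) = 81 (a basis 2-blade squares to minus the product of its generators' squares).
B^2 = 81 — the positive square puts this in the hyperbolic regime; l = 9, alpha*l = \frac{3}{2}, so exp(alpha B) = cosh(\frac{3}{2}) + (sinh(\frac{3}{2})/9)*B = \cosh{\left(\frac{3}{2} \right)} + (\frac{\sinh{\left(\frac{3}{2} \right)}}{9})*B.
Answer: \cosh{\left(\frac{3}{2} \right)} + \sinh{\left(\frac{3}{2} \right)} e_{12}


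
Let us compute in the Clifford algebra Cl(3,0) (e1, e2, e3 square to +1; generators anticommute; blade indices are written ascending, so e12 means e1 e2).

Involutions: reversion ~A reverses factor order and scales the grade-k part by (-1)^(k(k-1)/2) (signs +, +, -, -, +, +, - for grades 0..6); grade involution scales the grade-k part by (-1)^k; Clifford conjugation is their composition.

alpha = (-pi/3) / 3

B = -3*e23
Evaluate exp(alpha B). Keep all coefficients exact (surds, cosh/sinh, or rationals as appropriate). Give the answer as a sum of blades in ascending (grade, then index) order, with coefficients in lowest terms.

B^2 = (-3)^2*(e23)^2 = 9*(-1) = -9 (a basis 2-blade squares to minus the product of its generators' squares).
B^2 = -9 — circular case — the even/odd split gives cos and sin: l = 3, alpha*l = -pi/3, so exp(alpha B) = cos(-pi/3) + (sin(-pi/3)/3)*B = 1/2 + (-sqrt(3)/6)*B.
Answer: 1/2 + sqrt(3)/2*e23


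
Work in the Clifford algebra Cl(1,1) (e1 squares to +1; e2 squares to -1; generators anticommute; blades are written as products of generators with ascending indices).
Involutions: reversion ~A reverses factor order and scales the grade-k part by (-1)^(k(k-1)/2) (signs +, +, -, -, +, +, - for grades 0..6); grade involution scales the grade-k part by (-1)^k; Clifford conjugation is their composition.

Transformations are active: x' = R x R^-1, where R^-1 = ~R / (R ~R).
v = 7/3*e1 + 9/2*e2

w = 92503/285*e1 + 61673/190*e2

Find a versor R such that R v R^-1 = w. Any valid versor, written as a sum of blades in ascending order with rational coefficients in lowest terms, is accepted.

R = v + w = 31056/95*e1 + 31264/95*e2 works: the equal norms (-533/36) guarantee its sandwich swaps v into w.
Answer: 31056/95*e1 + 31264/95*e2


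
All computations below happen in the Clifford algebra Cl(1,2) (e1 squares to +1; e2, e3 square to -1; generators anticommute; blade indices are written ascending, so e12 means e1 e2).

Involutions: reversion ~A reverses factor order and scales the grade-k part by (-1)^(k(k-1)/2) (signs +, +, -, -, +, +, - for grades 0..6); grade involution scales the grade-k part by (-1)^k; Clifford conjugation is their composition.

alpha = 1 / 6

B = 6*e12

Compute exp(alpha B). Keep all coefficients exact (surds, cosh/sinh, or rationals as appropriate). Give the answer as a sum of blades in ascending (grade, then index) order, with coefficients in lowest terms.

B^2 = (6)^2*(e12)^2 = 36*(+1) = 36 (a basis 2-blade squares to minus the product of its generators' squares).
B^2 = 36 — a positive square means the series sums to a boost: l = 6, alpha*l = 1, so exp(alpha B) = cosh(1) + (sinh(1)/6)*B = cosh(1) + (sinh(1)/6)*B.
Answer: cosh(1) + sinh(1)*e12


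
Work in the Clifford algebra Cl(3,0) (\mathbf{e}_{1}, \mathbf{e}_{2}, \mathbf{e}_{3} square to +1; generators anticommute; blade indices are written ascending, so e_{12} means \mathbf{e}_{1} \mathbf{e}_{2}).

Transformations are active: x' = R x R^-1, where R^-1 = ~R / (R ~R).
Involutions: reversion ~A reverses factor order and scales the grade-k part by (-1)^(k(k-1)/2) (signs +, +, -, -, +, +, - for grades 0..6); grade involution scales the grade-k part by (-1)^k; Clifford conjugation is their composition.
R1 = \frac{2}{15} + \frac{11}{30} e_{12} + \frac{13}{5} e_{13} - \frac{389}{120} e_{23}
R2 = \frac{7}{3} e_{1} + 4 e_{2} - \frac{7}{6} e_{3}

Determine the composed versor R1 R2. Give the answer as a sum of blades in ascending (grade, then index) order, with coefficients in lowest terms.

Distribute over the terms of R2 (each basis-blade product reordered to ascending indices, repeated generators contracted through their squares):
R1 (\frac{7}{3} e_{1}) = \frac{14}{45} e_{1} - \frac{77}{90} e_{2} - \frac{91}{15} e_{3} - \frac{2723}{360} e_{123}
R1 (4 e_{2}) = \frac{22}{15} e_{1} + \frac{8}{15} e_{2} + \frac{389}{30} e_{3} - \frac{52}{5} e_{123}
R1 (-\frac{7}{6} e_{3}) = -\frac{91}{30} e_{1} + \frac{2723}{720} e_{2} - \frac{7}{45} e_{3} - \frac{77}{180} e_{123}
Summing the partial products and collecting blades:
Answer: -\frac{113}{90} e_{1} + \frac{2491}{720} e_{2} + \frac{607}{90} e_{3} - \frac{2207}{120} e_{123}


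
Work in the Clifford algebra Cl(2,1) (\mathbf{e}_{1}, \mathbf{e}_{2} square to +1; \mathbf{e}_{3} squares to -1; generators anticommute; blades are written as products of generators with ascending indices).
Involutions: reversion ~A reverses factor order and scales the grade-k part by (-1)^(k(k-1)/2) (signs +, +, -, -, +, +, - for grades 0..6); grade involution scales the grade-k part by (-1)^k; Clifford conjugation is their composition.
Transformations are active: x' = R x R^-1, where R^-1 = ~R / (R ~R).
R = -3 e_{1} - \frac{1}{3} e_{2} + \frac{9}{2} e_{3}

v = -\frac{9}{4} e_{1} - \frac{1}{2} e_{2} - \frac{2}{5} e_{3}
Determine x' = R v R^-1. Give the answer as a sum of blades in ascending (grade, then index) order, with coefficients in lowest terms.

~R = -3 e_{1} - \frac{1}{3} e_{2} + \frac{9}{2} e_{3}, and R ~R = -\frac{401}{36}, so R^-1 = ~R / (-\frac{401}{36}).
R v = \frac{523}{60} + \frac{3}{4} e_{1} e_{2} + \frac{453}{40} e_{1} e_{3} + \frac{143}{60} e_{2} e_{3}
Answer: \frac{55701}{8020} e_{1} + \frac{4097}{4010} e_{2} - \frac{13319}{2005} e_{3}


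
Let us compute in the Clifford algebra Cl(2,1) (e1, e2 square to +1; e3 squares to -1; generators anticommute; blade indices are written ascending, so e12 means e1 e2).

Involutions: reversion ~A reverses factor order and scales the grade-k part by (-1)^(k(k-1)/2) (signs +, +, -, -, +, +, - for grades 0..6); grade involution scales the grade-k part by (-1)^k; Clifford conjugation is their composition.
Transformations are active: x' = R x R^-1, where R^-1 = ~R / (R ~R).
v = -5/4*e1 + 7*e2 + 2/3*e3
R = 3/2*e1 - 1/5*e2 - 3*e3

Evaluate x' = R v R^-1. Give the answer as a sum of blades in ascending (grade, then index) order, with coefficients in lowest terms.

~R = 3/2*e1 - 1/5*e2 - 3*e3, and R ~R = -671/100, so R^-1 = ~R / (-671/100).
R v = -51/40 + 41/4*e12 - 11/4*e13 + 313/15*e23
Answer: 4885/2684*e1 - 4748/671*e2 - 3637/2013*e3


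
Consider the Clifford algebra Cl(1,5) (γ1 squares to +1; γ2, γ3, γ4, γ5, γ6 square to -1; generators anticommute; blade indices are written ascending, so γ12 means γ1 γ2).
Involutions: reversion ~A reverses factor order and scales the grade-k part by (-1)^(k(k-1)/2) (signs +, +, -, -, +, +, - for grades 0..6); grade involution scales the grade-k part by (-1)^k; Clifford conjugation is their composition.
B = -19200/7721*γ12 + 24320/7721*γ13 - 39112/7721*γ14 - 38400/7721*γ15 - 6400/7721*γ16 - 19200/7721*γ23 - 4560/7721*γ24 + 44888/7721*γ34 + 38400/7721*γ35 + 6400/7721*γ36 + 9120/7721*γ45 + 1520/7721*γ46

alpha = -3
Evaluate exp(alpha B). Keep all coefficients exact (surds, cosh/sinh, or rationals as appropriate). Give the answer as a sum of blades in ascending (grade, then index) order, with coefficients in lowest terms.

B^2 term by term: the squares give (-19200/7721)^2*(γ12)^2 + (24320/7721)^2*(γ13)^2 + (-39112/7721)^2*(γ14)^2 + (-38400/7721)^2*(γ15)^2 + (-6400/7721)^2*(γ16)^2 + (-19200/7721)^2*(γ23)^2 + (-4560/7721)^2*(γ24)^2 + (44888/7721)^2*(γ34)^2 + (38400/7721)^2*(γ35)^2 + (6400/7721)^2*(γ36)^2 + (9120/7721)^2*(γ45)^2 + (1520/7721)^2*(γ46)^2 = 368640000/59613841*(+1) + 591462400/59613841*(+1) + 1529748544/59613841*(+1) + 1474560000/59613841*(+1) + 40960000/59613841*(+1) + 368640000/59613841*(-1) + 20793600/59613841*(-1) + 2014932544/59613841*(-1) + 1474560000/59613841*(-1) + 40960000/59613841*(-1) + 83174400/59613841*(-1) + 2310400/59613841*(-1) = 0 (each basis 2-blade squares to minus the product of its generators' squares); cross terms between blades sharing an index anticommute and cancel; the commuting (index-disjoint) pairs give grade-4 terms 2*c*c'*(blade product), which cancel blade by blade — γ1234: -1723699200/59613841 + 221798400/59613841 + 1501900800/59613841 = 0; γ1235: -1474560000/59613841 + 1474560000/59613841 = 0; γ1236: -245760000/59613841 + 245760000/59613841 = 0; γ1245: -350208000/59613841 + 350208000/59613841 = 0; γ1246: -58368000/59613841 + 58368000/59613841 = 0; γ1345: 443596800/59613841 + 3003801600/59613841 - 3447398400/59613841 = 0; γ1346: 73932800/59613841 + 500633600/59613841 - 574566400/59613841 = 0; γ1356: 491520000/59613841 - 491520000/59613841 = 0; γ1456: 116736000/59613841 - 116736000/59613841 = 0; γ2345: -350208000/59613841 + 350208000/59613841 = 0; γ2346: -58368000/59613841 + 58368000/59613841 = 0; γ3456: -116736000/59613841 + 116736000/59613841 = 0 — confirming B is simple. So B^2 = 0.
B^2 = 0, and the exponential is exactly linear here: exp(alpha B) = 1 + alpha B (parabolic case).
Answer: 1 + 57600/7721*γ12 - 72960/7721*γ13 + 117336/7721*γ14 + 115200/7721*γ15 + 19200/7721*γ16 + 57600/7721*γ23 + 13680/7721*γ24 - 134664/7721*γ34 - 115200/7721*γ35 - 19200/7721*γ36 - 27360/7721*γ45 - 4560/7721*γ46


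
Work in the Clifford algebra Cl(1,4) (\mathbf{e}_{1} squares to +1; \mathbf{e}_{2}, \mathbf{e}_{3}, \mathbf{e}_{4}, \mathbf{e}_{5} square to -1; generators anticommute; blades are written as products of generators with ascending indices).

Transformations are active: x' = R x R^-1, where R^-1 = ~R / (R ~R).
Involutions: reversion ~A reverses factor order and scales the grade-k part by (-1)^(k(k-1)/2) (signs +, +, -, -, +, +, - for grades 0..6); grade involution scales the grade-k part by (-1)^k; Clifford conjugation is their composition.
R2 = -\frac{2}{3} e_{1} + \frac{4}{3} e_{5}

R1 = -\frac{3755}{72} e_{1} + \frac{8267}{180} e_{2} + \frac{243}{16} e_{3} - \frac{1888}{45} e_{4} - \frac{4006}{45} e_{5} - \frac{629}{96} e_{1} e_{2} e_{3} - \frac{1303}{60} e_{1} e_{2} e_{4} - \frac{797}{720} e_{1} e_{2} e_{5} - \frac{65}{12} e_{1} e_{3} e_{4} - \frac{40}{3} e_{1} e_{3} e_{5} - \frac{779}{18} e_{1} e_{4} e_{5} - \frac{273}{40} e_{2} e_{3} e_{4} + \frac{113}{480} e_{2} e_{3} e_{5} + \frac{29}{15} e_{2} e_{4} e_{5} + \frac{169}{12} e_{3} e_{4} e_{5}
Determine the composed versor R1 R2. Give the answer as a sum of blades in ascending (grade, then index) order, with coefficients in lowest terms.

Distribute over the terms of R2 (each basis-blade product reordered to ascending indices, repeated generators contracted through their squares):
R1 (-\frac{2}{3} e_{1}) = \frac{3755}{108} + \frac{8267}{270} e_{1} e_{2} + \frac{81}{8} e_{1} e_{3} - \frac{3776}{135} e_{1} e_{4} - \frac{8012}{135} e_{1} e_{5} + \frac{629}{144} e_{2} e_{3} + \frac{1303}{90} e_{2} e_{4} + \frac{797}{1080} e_{2} e_{5} + \frac{65}{18} e_{3} e_{4} + \frac{80}{9} e_{3} e_{5} + \frac{779}{27} e_{4} e_{5} - \frac{91}{20} e_{1} e_{2} e_{3} e_{4} + \frac{113}{720} e_{1} e_{2} e_{3} e_{5} + \frac{58}{45} e_{1} e_{2} e_{4} e_{5} + \frac{169}{18} e_{1} e_{3} e_{4} e_{5}
R1 (\frac{4}{3} e_{5}) = \frac{16024}{135} + \frac{797}{540} e_{1} e_{2} + \frac{160}{9} e_{1} e_{3} + \frac{1558}{27} e_{1} e_{4} - \frac{3755}{54} e_{1} e_{5} - \frac{113}{360} e_{2} e_{3} - \frac{116}{45} e_{2} e_{4} + \frac{8267}{135} e_{2} e_{5} - \frac{169}{9} e_{3} e_{4} + \frac{81}{4} e_{3} e_{5} - \frac{7552}{135} e_{4} e_{5} - \frac{629}{72} e_{1} e_{2} e_{3} e_{5} - \frac{1303}{45} e_{1} e_{2} e_{4} e_{5} - \frac{65}{9} e_{1} e_{3} e_{4} e_{5} - \frac{91}{10} e_{2} e_{3} e_{4} e_{5}
Summing the partial products and collecting blades:
Answer: \frac{82871}{540} + \frac{5777}{180} e_{1} e_{2} + \frac{2009}{72} e_{1} e_{3} + \frac{446}{15} e_{1} e_{4} - \frac{34799}{270} e_{1} e_{5} + \frac{973}{240} e_{2} e_{3} + \frac{119}{10} e_{2} e_{4} + \frac{2479}{40} e_{2} e_{5} - \frac{91}{6} e_{3} e_{4} + \frac{1049}{36} e_{3} e_{5} - \frac{1219}{45} e_{4} e_{5} - \frac{91}{20} e_{1} e_{2} e_{3} e_{4} - \frac{2059}{240} e_{1} e_{2} e_{3} e_{5} - \frac{83}{3} e_{1} e_{2} e_{4} e_{5} + \frac{13}{6} e_{1} e_{3} e_{4} e_{5} - \frac{91}{10} e_{2} e_{3} e_{4} e_{5}


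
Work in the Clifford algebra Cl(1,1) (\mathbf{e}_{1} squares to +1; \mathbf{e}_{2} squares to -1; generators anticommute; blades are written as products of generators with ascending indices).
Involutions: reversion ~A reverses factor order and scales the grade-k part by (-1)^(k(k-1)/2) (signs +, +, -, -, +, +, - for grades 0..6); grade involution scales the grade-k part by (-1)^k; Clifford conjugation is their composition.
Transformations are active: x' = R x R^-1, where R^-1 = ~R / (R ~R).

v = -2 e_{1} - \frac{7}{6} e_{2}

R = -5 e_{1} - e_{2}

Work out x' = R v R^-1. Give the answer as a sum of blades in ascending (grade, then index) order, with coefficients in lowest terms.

~R = -5 e_{1} - e_{2}, and R ~R = 24, so R^-1 = ~R / (24).
R v = \frac{53}{6} + \frac{23}{6} e_{1} e_{2}
Answer: -\frac{121}{72} e_{1} + \frac{31}{72} e_{2}


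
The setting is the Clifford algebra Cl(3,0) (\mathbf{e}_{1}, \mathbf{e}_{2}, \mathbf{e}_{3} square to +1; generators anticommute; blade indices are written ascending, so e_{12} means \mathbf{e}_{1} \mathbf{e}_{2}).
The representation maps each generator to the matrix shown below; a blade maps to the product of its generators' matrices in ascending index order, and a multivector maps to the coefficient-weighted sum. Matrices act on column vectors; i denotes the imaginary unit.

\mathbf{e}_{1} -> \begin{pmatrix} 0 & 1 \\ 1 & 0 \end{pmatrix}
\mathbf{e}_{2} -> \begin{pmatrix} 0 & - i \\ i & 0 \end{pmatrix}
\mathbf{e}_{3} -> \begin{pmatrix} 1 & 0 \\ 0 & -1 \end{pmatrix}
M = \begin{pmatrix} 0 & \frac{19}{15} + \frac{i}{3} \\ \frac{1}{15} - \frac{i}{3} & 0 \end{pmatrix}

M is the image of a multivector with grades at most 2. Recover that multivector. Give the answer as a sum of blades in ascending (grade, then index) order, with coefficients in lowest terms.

Method: 1, rho(e_{1}), rho(e_{2}), rho(e_{3}) form a trace-orthogonal basis of the 2x2 complex matrices (tr(X Y) = 2 if X = Y, else 0), so M = m0*1 + m1*rho(e_{1}) + m2*rho(e_{2}) + m3*rho(e_{3}) with m0 = tr(M)/2 = 0, m1 = tr(M rho(e_{1}))/2 = \frac{2}{3}, m2 = tr(M rho(e_{2}))/2 = - \frac{1}{3} + \frac{3 i}{5}, m3 = tr(M rho(e_{3}))/2 = 0.
Multiplying table entries, the bivector images are rho(e_{12}) = i*rho(e_{3}), rho(e_{13}) = -i*rho(e_{2}), rho(e_{23}) = i*rho(e_{1}); with real blade coefficients the real parts of m0..m3 are the coefficients of 1, e_{1}, e_{2}, e_{3} and the imaginary parts give the bivectors (e_{23}: Im m1, e_{13}: -Im m2, e_{12}: Im m3).
Answer: \frac{2}{3} e_{1} - \frac{1}{3} e_{2} - \frac{3}{5} e_{13}


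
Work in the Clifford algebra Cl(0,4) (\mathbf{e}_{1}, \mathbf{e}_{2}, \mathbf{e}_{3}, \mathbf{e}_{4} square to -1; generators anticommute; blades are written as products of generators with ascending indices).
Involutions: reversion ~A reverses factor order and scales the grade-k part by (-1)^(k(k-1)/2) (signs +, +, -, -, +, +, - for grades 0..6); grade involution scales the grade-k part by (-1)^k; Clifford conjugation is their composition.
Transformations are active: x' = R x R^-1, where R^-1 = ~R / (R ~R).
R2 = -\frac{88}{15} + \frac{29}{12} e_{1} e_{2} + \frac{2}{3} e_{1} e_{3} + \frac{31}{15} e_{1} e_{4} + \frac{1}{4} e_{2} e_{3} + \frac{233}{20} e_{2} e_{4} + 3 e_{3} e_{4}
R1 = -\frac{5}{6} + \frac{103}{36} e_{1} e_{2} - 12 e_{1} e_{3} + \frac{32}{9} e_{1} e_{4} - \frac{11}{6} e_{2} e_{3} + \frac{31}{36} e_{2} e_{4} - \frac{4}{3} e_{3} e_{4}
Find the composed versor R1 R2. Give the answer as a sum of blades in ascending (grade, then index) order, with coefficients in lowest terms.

Distribute over the grade parts of R1 (each basis-blade product reordered to ascending indices, repeated generators contracted through their squares):
<R1>_0 (= -\frac{5}{6}) R2 = \frac{44}{9} - \frac{145}{72} e_{1} e_{2} - \frac{5}{9} e_{1} e_{3} - \frac{31}{18} e_{1} e_{4} - \frac{5}{24} e_{2} e_{3} - \frac{233}{24} e_{2} e_{4} - \frac{5}{2} e_{3} e_{4}
<R1>_2 (= \frac{103}{36} e_{1} e_{2} - 12 e_{1} e_{3} + \frac{32}{9} e_{1} e_{4} - \frac{11}{6} e_{2} e_{3} + \frac{31}{36} e_{2} e_{4} - \frac{4}{3} e_{3} e_{4}) R2 = -\frac{4261}{360} + \frac{11383}{540} e_{1} e_{2} + \frac{56647}{720} e_{1} e_{3} - \frac{18359}{1080} e_{1} e_{4} + \frac{32281}{540} e_{2} e_{3} - \frac{277}{108} e_{2} e_{4} - \frac{88391}{2160} e_{3} e_{4} + \frac{76511}{540} e_{1} e_{2} e_{3} e_{4}
Summing the partial products and collecting blades:
Answer: -\frac{2501}{360} + \frac{20591}{1080} e_{1} e_{2} + \frac{18749}{240} e_{1} e_{3} - \frac{20219}{1080} e_{1} e_{4} + \frac{64337}{1080} e_{2} e_{3} - \frac{2651}{216} e_{2} e_{4} - \frac{93791}{2160} e_{3} e_{4} + \frac{76511}{540} e_{1} e_{2} e_{3} e_{4}


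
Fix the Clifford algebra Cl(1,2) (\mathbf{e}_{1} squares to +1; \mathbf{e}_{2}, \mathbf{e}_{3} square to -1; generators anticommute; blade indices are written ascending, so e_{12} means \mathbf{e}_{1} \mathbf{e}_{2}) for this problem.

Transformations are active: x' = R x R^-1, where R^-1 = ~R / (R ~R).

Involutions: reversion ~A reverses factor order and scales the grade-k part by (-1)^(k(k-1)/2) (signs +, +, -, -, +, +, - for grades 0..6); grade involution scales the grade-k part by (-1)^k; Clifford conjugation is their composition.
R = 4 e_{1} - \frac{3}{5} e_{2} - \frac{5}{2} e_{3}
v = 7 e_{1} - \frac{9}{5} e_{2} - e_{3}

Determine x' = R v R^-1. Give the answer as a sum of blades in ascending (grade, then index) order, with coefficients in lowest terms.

~R = 4 e_{1} - \frac{3}{5} e_{2} - \frac{5}{2} e_{3}, and R ~R = \frac{939}{100}, so R^-1 = ~R / (\frac{939}{100}).
R v = \frac{1221}{50} - 3 e_{12} + \frac{27}{2} e_{13} - \frac{39}{10} e_{23}
Answer: \frac{4321}{313} e_{1} - \frac{2067}{1565} e_{2} - \frac{3757}{313} e_{3}


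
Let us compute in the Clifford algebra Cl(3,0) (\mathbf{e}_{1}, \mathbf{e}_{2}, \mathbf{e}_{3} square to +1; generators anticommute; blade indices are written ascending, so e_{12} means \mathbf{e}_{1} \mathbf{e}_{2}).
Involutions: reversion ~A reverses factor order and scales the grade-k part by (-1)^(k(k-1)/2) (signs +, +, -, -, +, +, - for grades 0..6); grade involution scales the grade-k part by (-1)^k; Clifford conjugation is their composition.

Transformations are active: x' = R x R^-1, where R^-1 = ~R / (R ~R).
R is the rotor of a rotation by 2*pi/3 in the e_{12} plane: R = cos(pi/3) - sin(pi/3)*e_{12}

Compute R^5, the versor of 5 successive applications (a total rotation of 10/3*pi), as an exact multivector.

Half-angle bookkeeping: 5 applications in e_{12} add up to rotor phase 5*pi/3 = \frac{5 \pi}{3}, so R^5 = cos(\frac{5 \pi}{3}) - sin(\frac{5 \pi}{3})*e_{12}.
cos(\frac{5 \pi}{3}) = \frac{1}{2} and sin(\frac{5 \pi}{3}) = - \frac{\sqrt{3}}{2}, so R^5 = \frac{1}{2} + \frac{\sqrt{3}}{2} e_{12}. The net rotation is 4/3*pi (after discarding 1 full turn, each of which contributes a factor -1 to the rotor); the rotor keeps the half-angle phase exactly.
Answer: \frac{1}{2} + \frac{\sqrt{3}}{2} e_{12}


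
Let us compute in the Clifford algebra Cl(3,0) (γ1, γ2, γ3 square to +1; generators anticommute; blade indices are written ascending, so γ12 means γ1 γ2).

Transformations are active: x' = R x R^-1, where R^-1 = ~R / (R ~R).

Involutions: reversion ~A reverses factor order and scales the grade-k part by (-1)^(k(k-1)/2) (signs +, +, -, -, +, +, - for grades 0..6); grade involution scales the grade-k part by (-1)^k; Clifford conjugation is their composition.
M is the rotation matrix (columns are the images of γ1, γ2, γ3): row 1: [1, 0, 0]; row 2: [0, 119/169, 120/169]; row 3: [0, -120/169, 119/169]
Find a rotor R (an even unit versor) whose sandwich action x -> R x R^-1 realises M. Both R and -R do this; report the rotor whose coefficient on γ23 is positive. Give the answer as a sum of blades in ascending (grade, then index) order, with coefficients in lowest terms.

Method: write R = a + b12*γ12 + b13*γ13 + b23*γ23 with a^2 + b12^2 + b13^2 + b23^2 = 1 (so R^-1 = ~R). Expanding the columns R e_j ~R gives tr M = 4a^2 - 1 and, from the antisymmetric part, M21 - M12 = -4a*b12, M13 - M31 = 4a*b13, M32 - M23 = -4a*b23.
Here tr M = 407/169, so a^2 = (1 + tr M)/4 = 144/169 and a = ±12/13. Taking a = 12/13: M21 - M12 = 0, M13 - M31 = 0, M32 - M23 = -240/169, giving b12 = 0, b13 = 0, b23 = 5/13, i.e. R = 12/13 + 5/13*γ23.
Its γ23 coefficient is already positive.
Answer: 12/13 + 5/13*γ23. Recall the cover is two-to-one: with M of trace 407/169, both preimages act alike, and the stated γ23 sign chooses the sheet.


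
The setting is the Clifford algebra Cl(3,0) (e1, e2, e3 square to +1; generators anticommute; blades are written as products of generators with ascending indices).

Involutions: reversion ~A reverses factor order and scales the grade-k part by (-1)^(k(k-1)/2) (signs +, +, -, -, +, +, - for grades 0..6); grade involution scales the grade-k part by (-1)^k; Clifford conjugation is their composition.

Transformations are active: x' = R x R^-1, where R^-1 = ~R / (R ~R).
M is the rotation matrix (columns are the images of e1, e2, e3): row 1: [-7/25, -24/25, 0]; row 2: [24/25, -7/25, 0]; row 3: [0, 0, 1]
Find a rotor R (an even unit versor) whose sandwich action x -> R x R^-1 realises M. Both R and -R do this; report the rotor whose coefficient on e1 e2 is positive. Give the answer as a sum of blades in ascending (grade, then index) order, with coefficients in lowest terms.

Method: write R = a + b12*e1 e2 + b13*e1 e3 + b23*e2 e3 with a^2 + b12^2 + b13^2 + b23^2 = 1 (so R^-1 = ~R). Expanding the columns R e_j ~R gives tr M = 4a^2 - 1 and, from the antisymmetric part, M21 - M12 = -4a*b12, M13 - M31 = 4a*b13, M32 - M23 = -4a*b23.
Here tr M = 11/25, so a^2 = (1 + tr M)/4 = 9/25 and a = ±3/5. Taking a = 3/5: M21 - M12 = 48/25, M13 - M31 = 0, M32 - M23 = 0, giving b12 = -4/5, b13 = 0, b23 = 0, i.e. R = 3/5 - 4/5*e1 e2.
Its e1 e2 coefficient is negative, so report the other preimage -R.
Answer: -3/5 + 4/5*e1 e2. Note: both R and -R realise this M (trace 11/25); the covering map identifies them, and the e1 e2-coefficient sign is the tie-breaker.


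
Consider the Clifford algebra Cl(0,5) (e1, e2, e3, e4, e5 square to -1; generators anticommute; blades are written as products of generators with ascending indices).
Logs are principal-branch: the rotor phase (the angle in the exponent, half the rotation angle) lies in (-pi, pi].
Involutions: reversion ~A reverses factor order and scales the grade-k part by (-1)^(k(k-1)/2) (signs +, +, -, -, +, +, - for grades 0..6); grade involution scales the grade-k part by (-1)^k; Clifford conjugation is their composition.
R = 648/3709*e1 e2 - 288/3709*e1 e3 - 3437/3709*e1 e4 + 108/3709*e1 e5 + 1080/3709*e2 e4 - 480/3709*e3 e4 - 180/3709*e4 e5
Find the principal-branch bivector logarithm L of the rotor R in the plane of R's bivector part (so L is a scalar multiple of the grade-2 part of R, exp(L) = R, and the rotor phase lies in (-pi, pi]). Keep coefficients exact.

The scalar part of R is 0, and that scalar determines the rotor phase on the principal branch; recovering the unit plane as bivector-part over sine of the phase gives L = phase * plane.
Concretely: cos(phase) = 0 gives phase = ±pi/2, and since phase/sin(phase) is even the sign is immaterial: L = (phase/sin(phase)) * <R>_2 = (pi/2) * <R>_2.
Answer: 324*pi/3709*e1 e2 - 144*pi/3709*e1 e3 - 3437*pi/7418*e1 e4 + 54*pi/3709*e1 e5 + 540*pi/3709*e2 e4 - 240*pi/3709*e3 e4 - 90*pi/3709*e4 e5


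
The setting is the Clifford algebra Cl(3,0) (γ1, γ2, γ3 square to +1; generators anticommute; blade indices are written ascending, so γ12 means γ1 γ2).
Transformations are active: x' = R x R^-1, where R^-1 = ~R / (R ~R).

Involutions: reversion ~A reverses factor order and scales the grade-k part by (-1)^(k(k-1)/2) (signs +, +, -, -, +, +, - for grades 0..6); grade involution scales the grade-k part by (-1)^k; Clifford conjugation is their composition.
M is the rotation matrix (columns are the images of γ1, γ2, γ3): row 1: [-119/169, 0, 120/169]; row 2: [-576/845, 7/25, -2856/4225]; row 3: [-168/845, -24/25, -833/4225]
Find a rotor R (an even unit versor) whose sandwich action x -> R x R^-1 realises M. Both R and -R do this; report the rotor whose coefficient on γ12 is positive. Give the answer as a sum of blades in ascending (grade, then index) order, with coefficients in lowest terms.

Method: write R = a + b12*γ12 + b13*γ13 + b23*γ23 with a^2 + b12^2 + b13^2 + b23^2 = 1 (so R^-1 = ~R). Expanding the columns R e_j ~R gives tr M = 4a^2 - 1 and, from the antisymmetric part, M21 - M12 = -4a*b12, M13 - M31 = 4a*b13, M32 - M23 = -4a*b23.
Here tr M = -105/169, so a^2 = (1 + tr M)/4 = 16/169 and a = ±4/13. Taking a = 4/13: M21 - M12 = -576/845, M13 - M31 = 768/845, M32 - M23 = -48/169, giving b12 = 36/65, b13 = 48/65, b23 = 3/13, i.e. R = 4/13 + 36/65*γ12 + 48/65*γ13 + 3/13*γ23.
Its γ12 coefficient is already positive.
Answer: 4/13 + 36/65*γ12 + 48/65*γ13 + 3/13*γ23. Key observation: the double cover Spin(3) -> SO(3) sends R and -R to the same matrix (trace -105/169 here), so the stated sign of the γ12 coefficient is what selects one sheet.


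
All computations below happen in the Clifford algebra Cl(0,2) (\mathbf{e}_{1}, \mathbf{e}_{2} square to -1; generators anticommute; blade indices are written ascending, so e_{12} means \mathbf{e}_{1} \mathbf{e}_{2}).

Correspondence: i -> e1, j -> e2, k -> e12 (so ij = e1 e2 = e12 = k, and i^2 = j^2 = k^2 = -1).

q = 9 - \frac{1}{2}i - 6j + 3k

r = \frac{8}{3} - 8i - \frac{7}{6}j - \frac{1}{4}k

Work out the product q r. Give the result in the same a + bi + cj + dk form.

In blades: q = 9 - \frac{1}{2} e_{1} - 6 e_{2} + 3 e_{12}, r = \frac{8}{3} - 8 e_{1} - \frac{7}{6} e_{2} - \frac{1}{4} e_{12}.
Distribute q over r term by term (generator squares from the signature, products reordered to ascending indices): (9)*r = 24 - 72 e_{1} - \frac{21}{2} e_{2} - \frac{9}{4} e_{12}; (-\frac{1}{2} e_{1})*r = -4 - \frac{4}{3} e_{1} - \frac{1}{8} e_{2} + \frac{7}{12} e_{12}; (-6 e_{2})*r = -7 + \frac{3}{2} e_{1} - 16 e_{2} - 48 e_{12}; (3 e_{12})*r = \frac{3}{4} + \frac{7}{2} e_{1} - 24 e_{2} + 8 e_{12}.
Sum: \frac{55}{4} - \frac{205}{3} e_{1} - \frac{405}{8} e_{2} - \frac{125}{3} e_{12}; translating back through the correspondence:
Answer: \frac{55}{4} - \frac{205}{3}i - \frac{405}{8}j - \frac{125}{3}k


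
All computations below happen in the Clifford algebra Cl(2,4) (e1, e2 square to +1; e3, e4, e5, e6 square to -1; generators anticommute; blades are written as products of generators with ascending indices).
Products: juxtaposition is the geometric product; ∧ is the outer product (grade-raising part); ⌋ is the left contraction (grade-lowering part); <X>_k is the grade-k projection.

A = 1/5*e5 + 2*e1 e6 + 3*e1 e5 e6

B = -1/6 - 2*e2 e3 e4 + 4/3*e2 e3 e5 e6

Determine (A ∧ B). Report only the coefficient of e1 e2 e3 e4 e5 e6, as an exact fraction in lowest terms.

step 1: -1/30*e5 - 1/3*e1 e6 - 1/2*e1 e5 e6 + 2/5*e2 e3 e4 e5 + 4*e1 e2 e3 e4 e6 - 6*e1 e2 e3 e4 e5 e6
Answer: -6
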